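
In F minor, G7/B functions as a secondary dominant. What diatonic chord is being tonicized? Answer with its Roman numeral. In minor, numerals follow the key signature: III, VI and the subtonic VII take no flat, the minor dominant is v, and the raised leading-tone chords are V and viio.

V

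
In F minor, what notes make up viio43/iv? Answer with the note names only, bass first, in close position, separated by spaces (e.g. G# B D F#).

Eb Gb A C

The slash marks an applied leading-tone chord: viio of iv. In F minor, iv is Bb, so the leading tone to it is A, a half step below.
Building a fully diminished seventh chord on A gives A-C-Eb-Gb.
The figured bass 43 indicates second inversion, placing the fifth (Eb) in the bass: Eb-Gb-A-C.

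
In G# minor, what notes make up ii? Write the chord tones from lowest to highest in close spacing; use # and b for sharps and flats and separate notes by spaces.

A# C# E#

ii is the minor supertonic, borrowed from the parallel major (the Dorian ii). In G# minor that root is A#.
So the chord is A#-C#-E#.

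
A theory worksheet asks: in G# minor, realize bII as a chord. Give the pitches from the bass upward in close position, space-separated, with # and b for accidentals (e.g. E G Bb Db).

Scale degree 2 in G# minor is A#; lowering it a half step gives A. bII is the Neapolitan chord — a major triad on the lowered second degree.
So the chord is A-C#-E.

A C# E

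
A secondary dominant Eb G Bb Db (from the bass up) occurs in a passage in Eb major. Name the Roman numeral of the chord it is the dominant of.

IV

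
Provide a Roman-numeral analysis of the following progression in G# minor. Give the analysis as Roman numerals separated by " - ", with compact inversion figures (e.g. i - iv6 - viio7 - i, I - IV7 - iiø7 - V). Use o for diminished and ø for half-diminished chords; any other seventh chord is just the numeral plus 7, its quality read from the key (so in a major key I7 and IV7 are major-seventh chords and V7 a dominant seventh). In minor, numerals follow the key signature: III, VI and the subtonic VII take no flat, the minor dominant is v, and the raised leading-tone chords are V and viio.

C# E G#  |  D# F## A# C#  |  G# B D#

C#-E-G#: minor triad on C# = scale degree 4 → iv.
D#-F##-A#-C# has root D#, degree 5 in G# minor, so V7.
G#-B-D#: root G# is the tonic; minor triad there is i.

iv - V7 - i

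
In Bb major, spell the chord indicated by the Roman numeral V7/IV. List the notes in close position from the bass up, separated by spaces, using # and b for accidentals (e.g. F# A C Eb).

Bb D F Ab

The slash means an applied dominant: we want the dominant of IV. In Bb major, IV is Eb major, and its dominant is built on Bb.
Building a dominant seventh chord on Bb gives Bb-D-F-Ab.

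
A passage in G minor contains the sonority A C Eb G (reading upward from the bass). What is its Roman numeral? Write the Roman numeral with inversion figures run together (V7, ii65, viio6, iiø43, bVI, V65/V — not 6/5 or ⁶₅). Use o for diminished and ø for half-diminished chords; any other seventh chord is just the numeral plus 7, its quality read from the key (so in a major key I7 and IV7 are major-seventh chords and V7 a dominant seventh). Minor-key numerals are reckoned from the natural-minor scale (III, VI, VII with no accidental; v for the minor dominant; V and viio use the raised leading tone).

The pitches A-C-Eb-G form a half-diminished seventh chord rooted on A.
In G minor, A is the supertonic; the diatonic half-diminished seventh chord there is iiø7.

iiø7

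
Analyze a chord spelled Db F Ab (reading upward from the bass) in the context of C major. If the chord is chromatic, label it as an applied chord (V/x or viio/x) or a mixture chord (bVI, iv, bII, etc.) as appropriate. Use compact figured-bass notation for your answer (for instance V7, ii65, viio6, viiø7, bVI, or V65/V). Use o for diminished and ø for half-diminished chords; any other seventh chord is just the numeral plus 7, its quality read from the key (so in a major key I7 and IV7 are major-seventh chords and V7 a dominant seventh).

Stacked in thirds the chord is Db-F-Ab: a major triad on Db.
Db is the lowered second degree of C major (diatonic 2 would be D). This is the Neapolitan chord — a major triad on the lowered second degree.

bII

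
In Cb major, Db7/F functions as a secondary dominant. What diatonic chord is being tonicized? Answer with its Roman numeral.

V

The chord is a dominant seventh chord on Db.
A dominant resolves down a perfect fifth: Db → Gb. In Cb major, Gb is scale degree 5, i.e. V.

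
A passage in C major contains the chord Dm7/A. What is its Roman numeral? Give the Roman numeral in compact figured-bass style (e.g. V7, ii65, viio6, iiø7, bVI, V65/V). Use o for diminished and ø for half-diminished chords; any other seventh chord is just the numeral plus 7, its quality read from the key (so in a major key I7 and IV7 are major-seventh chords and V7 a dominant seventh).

ii43

The pitches D-F-A-C form a minor seventh chord rooted on D.
In C major, D is the supertonic; the diatonic minor seventh chord there is ii7.
With A in the bass the chord is in second inversion, so the figured bass is 43.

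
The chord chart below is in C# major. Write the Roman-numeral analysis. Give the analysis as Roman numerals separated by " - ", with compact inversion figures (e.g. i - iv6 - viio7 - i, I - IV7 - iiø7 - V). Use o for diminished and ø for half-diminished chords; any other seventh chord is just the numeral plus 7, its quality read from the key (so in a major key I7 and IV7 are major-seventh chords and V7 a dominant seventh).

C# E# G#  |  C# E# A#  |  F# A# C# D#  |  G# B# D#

I - vi6 - ii65 - V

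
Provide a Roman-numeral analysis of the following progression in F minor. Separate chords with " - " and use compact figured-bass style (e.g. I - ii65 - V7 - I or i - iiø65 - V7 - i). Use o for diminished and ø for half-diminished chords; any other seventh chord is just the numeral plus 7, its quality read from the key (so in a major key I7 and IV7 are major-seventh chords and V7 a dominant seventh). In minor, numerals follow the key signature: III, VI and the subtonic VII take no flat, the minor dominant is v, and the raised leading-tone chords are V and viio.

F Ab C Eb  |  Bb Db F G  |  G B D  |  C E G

i7 - iiø65 - V/V - V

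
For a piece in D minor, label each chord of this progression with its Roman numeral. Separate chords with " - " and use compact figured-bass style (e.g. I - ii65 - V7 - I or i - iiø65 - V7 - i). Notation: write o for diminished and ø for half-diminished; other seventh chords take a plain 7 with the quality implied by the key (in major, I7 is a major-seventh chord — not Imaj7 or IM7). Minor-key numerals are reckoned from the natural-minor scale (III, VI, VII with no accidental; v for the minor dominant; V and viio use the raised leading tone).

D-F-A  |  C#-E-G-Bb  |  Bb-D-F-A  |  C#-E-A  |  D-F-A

D-F-A: minor triad on D = scale degree 1 → i.
C#-E-G-Bb has root C#, degree 7 in D minor, so viio7.
Bb-D-F-A has root Bb, degree 6 in D minor, so VI7.
C#-E-A: major triad on A = scale degree 5 → V6.
D-F-A has root D, degree 1 in D minor, so i.

i - viio7 - VI7 - V6 - i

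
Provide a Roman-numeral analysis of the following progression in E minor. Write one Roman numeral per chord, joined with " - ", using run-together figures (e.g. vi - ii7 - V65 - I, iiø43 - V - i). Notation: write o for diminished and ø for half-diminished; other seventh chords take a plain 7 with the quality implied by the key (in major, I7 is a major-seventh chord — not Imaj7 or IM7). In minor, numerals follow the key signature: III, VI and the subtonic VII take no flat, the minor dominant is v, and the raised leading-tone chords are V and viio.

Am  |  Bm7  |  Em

iv - v7 - i

Am has root A, degree 4 in E minor, so iv.
Bm7: minor seventh chord on B = scale degree 5 → v7.
Em: root E is the tonic; minor triad there is i.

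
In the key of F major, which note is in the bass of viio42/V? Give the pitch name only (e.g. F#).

Ab

The applied chord viio42/V is rooted on B: B-D-F-Ab.
The figure 42 means third inversion — the seventh is in the bass.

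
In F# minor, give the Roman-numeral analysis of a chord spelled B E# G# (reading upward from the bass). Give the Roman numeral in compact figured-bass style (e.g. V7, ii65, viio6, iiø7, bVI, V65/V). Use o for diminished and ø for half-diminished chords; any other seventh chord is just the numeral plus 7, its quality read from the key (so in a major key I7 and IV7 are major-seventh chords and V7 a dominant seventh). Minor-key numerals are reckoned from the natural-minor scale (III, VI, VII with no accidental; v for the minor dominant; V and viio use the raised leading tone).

viio64

The pitches E#-G#-B form a diminished triad rooted on E#.
In F# minor, E# is the leading tone; the diatonic diminished triad there is viio.
With B in the bass the chord is in second inversion, so the figured bass is 64.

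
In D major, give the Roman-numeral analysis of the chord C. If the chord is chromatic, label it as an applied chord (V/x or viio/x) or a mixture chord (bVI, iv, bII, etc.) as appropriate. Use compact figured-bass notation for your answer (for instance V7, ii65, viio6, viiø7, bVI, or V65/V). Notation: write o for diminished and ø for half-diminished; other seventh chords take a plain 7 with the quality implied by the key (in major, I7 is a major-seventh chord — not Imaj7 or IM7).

bVII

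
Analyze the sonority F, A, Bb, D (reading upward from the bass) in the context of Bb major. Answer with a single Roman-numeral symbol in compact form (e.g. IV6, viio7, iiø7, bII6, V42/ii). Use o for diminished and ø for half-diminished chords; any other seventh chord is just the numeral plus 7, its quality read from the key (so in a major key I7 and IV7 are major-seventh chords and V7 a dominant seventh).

I43

The pitches Bb-D-F-A form a major seventh chord rooted on Bb.
Bb is scale degree 1 in Bb major, and a major seventh chord on that degree is written I7.
With F in the bass the chord is in second inversion, so the figured bass is 43.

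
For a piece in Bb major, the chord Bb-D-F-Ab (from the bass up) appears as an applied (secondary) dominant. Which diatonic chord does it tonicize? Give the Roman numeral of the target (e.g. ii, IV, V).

The chord is a dominant seventh chord on Bb.
A dominant resolves down a perfect fifth: Bb → Eb. In Bb major, Eb is scale degree 4, i.e. IV.

IV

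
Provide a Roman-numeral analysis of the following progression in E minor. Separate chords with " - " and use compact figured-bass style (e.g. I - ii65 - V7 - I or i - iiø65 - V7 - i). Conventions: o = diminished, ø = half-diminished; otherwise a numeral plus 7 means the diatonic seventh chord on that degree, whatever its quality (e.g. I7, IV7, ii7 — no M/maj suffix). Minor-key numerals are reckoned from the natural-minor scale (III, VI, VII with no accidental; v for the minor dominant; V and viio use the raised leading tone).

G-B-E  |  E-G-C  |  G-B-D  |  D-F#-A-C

i6 - VI6 - III - VII7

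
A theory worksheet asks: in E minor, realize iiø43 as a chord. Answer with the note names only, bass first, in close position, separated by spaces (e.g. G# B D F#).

C E F# A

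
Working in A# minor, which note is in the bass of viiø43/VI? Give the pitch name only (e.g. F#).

B

The applied chord viiø43/VI is rooted on E#: E#-G#-B-D#.
The figure 43 means second inversion — the fifth is in the bass.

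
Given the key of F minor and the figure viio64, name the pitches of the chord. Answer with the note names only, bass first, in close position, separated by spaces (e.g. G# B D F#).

Bb E G

In F minor, the leading-tone chord is built on the raised seventh degree, E.
That chord is spelled E-G-Bb.
With the 64 figure the chord is in second inversion; from the bass Bb upward in close position it reads Bb-E-G.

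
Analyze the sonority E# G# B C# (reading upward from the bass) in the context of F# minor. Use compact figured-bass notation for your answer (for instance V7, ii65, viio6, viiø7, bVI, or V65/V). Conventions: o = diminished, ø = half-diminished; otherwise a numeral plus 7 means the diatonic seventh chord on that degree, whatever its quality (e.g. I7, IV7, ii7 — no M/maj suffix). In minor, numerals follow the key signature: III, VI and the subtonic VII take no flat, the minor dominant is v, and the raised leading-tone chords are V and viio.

The pitches C#-E#-G#-B form a dominant seventh chord rooted on C#.
In F# minor, C# is the dominant; the diatonic dominant seventh chord there is V7.
With E# in the bass the chord is in first inversion, so the figured bass is 65.

V65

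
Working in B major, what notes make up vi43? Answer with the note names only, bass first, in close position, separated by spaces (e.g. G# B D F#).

The numeral's case and figure indicate a minor seventh chord. In B major its root, the sixth degree, is G#.
That chord is spelled G#-B-D#-F#.
With the 43 figure the chord is in second inversion; from the bass D# upward in close position it reads D#-F#-G#-B.

D# F# G# B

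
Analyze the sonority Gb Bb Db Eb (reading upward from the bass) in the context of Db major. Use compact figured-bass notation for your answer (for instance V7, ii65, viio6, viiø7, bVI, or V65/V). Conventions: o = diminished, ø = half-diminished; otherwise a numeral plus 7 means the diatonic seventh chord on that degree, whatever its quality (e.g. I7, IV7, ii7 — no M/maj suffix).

ii65

Stacked in thirds the chord is Eb-Gb-Bb-Db: a minor seventh chord on Eb.
In Db major, Eb is the supertonic; the diatonic minor seventh chord there is ii7.
With Gb in the bass the chord is in first inversion, so the figured bass is 65.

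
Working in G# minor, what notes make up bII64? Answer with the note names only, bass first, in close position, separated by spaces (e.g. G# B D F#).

E A C#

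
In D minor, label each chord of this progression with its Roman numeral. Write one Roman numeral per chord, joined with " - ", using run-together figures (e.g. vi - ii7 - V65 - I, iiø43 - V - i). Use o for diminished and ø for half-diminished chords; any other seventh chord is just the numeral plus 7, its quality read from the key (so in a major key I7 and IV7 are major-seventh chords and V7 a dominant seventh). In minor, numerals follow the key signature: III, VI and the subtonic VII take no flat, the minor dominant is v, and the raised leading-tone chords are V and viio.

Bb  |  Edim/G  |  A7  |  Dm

Bb: major triad on Bb = scale degree 6 → VI.
Edim/G: root E is the supertonic; diminished triad there is iio6.
A7 has root A, degree 5 in D minor, so V7.
Dm: minor triad on D = scale degree 1 → i.

VI - iio6 - V7 - i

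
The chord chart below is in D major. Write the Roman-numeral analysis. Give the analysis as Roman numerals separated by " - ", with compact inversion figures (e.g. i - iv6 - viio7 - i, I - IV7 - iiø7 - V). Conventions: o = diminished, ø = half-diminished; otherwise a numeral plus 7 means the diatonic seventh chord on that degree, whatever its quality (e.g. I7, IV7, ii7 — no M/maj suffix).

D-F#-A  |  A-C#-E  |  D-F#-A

I - V - I

D-F#-A has root D, degree 1 in D major, so I.
A-C#-E has root A, degree 5 in D major, so V.
D-F#-A: root D is the tonic; major triad there is I.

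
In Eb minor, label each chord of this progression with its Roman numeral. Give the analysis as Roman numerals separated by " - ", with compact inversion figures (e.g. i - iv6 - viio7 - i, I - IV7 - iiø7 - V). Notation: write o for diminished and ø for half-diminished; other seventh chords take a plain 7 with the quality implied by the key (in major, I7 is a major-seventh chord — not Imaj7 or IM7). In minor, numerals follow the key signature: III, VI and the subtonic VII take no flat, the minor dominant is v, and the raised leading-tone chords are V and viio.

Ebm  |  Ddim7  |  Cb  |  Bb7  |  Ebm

Ebm: root Eb is the tonic; minor triad there is i.
Ddim7: root D is the leading tone; fully diminished seventh chord there is viio7.
Cb: major triad on Cb = scale degree 6 → VI.
Bb7: dominant seventh chord on Bb = scale degree 5 → V7.
Ebm: minor triad on Eb = scale degree 1 → i.

i - viio7 - VI - V7 - i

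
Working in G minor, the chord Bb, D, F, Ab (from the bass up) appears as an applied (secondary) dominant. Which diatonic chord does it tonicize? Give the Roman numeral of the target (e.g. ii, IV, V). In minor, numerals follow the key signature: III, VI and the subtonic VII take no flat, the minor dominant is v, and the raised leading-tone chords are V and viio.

VI

The chord is a dominant seventh chord on Bb.
A dominant resolves down a perfect fifth: Bb → Eb. In G minor, Eb is scale degree 6, i.e. VI.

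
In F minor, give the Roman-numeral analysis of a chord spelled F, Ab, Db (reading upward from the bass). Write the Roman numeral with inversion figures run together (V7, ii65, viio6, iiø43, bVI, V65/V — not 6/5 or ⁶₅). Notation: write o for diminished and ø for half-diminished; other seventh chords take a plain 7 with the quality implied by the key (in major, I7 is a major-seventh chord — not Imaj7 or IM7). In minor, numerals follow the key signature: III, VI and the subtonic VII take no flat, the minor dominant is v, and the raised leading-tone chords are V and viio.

VI6

The pitches Db-F-Ab form a major triad rooted on Db.
Db is scale degree 6 in F minor, and a major triad on that degree is written VI.
With F in the bass the chord is in first inversion, so the figured bass is 6.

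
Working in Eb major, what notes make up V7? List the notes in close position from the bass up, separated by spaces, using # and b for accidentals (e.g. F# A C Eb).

The numeral's case and figure indicate a dominant seventh chord. In Eb major its root, scale degree 5, is Bb.
Stacking thirds from Bb gives Bb-D-F-Ab.

Bb D F Ab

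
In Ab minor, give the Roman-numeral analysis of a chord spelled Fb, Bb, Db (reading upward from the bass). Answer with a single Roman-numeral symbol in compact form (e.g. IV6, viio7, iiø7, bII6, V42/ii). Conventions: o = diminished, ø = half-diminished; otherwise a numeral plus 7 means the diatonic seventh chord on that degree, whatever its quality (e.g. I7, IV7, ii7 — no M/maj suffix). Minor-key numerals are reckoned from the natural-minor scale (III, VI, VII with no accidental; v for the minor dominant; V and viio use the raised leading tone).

Stacked in thirds the chord is Bb-Db-Fb: a diminished triad on Bb.
In Ab minor, Bb is the supertonic; the diatonic diminished triad there is iio.
With Fb in the bass the chord is in second inversion, so the figured bass is 64.

iio64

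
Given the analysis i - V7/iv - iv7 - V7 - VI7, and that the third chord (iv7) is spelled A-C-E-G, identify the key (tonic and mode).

iv7 is given as A-C-E-G — a minor seventh chord with root A.
iv7 on A implies A is the subdominant; that puts the tonic at E, and the lowercase numeral fits minor mode.

E minor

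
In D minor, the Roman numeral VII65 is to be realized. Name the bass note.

VII in D minor has root C; the chord is C-E-G-Bb.
The figure 65 means first inversion — the third is in the bass.

E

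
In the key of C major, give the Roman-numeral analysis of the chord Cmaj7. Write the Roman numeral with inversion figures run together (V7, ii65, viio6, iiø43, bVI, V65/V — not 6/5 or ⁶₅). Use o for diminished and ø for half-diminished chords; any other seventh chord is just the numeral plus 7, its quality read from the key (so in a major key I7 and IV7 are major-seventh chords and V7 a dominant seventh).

The pitches C-E-G-B form a major seventh chord rooted on C.
In C major, C is the tonic; the diatonic major seventh chord there is I7.

I7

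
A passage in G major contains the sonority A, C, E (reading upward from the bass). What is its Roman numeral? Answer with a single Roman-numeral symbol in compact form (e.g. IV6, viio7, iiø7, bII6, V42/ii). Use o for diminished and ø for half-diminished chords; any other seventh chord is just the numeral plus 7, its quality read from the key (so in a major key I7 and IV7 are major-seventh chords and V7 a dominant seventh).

ii

The pitches A-C-E form a minor triad rooted on A.
A is scale degree 2 in G major, and a minor triad on that degree is written ii.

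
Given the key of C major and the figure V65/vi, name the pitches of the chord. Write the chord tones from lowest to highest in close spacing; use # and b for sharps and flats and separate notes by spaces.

V65/vi is a secondary dominant — the dominant seventh of vi. vi in C major is A, so the applied chord's root is E, a perfect fifth above.
Building a dominant seventh chord on E gives E-G#-B-D.
With the 65 figure the chord is in first inversion; from the bass G# upward in close position it reads G#-B-D-E.

G# B D E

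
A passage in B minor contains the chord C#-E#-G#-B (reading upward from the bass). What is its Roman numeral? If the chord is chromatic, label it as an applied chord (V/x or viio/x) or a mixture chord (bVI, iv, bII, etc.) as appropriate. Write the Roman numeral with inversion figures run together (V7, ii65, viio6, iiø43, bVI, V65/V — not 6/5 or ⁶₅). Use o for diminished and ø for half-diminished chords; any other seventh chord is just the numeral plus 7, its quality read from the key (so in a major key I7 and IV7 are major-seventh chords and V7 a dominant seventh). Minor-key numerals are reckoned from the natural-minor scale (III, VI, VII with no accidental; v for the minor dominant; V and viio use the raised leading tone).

V7/V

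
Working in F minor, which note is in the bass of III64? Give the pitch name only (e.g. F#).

Eb

III in F minor has root Ab; the chord is Ab-C-Eb.
The figure 64 means second inversion — the fifth is in the bass.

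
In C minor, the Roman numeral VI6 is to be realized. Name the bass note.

VI in C minor has root Ab; the chord is Ab-C-Eb.
The figure 6 means first inversion — the third is in the bass.

C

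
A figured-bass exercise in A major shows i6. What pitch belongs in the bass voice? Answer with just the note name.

i in A major has root A; the chord is A-C-E.
The figure 6 means first inversion — the third is in the bass.

C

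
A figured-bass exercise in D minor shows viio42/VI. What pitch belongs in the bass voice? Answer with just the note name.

The applied chord viio42/VI is rooted on A: A-C-Eb-Gb.
The figure 42 means third inversion — the seventh is in the bass.

Gb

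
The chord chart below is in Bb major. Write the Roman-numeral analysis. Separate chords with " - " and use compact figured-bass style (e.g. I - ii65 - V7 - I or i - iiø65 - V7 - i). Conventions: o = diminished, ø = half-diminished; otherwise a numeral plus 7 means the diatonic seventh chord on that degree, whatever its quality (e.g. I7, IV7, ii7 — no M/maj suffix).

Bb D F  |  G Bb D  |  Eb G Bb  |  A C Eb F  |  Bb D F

I - vi - IV - V65 - I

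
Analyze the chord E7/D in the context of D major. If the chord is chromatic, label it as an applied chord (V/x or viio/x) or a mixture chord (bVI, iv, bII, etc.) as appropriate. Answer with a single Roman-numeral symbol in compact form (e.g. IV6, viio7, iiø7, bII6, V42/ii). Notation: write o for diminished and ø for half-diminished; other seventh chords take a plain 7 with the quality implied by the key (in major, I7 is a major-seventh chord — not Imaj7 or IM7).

The pitches E-G#-B-D form a dominant seventh chord rooted on E.
E is not a diatonic chord root with this quality in D major, but it lies a perfect fifth above A (V), so the chord functions as an applied dominant of V.
With D in the bass the chord is in third inversion, so the figured bass is 42.

V42/V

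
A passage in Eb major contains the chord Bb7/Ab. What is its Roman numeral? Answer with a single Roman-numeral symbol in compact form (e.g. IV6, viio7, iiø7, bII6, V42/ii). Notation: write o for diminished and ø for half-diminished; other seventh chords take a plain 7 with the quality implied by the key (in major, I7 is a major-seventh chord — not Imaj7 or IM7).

V42

The pitches Bb-D-F-Ab form a dominant seventh chord rooted on Bb.
In Eb major, Bb is the dominant; the diatonic dominant seventh chord there is V7.
With Ab in the bass the chord is in third inversion, so the figured bass is 42.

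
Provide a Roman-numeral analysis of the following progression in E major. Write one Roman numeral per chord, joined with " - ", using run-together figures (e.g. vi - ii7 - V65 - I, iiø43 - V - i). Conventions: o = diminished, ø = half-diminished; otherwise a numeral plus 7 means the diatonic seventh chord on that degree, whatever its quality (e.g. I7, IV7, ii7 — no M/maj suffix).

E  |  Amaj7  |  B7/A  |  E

E: root E is the tonic; major triad there is I.
Amaj7: root A is the subdominant; major seventh chord there is IV7.
B7/A has root B, degree 5 in E major, so V42.
E: major triad on E = scale degree 1 → I.

I - IV7 - V42 - I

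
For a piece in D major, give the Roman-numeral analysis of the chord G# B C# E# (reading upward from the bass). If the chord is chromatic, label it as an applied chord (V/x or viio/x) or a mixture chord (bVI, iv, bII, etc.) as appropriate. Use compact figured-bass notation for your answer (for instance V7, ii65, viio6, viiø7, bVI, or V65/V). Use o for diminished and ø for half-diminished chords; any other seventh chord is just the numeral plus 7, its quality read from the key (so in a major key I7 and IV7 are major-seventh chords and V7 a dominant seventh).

V43/iii

The pitches C#-E#-G#-B form a dominant seventh chord rooted on C#.
C# is not a diatonic chord root with this quality in D major, but it lies a perfect fifth above F# (iii), so the chord functions as an applied dominant of iii.
With G# in the bass the chord is in second inversion, so the figured bass is 43.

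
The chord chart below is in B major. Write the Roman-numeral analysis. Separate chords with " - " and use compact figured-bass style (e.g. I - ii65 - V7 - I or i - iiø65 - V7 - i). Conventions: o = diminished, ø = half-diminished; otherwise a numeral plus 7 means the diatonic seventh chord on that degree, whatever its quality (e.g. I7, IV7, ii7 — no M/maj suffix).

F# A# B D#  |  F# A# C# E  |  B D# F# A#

I43 - V7 - I7

F#-A#-B-D# has root B, degree 1 in B major, so I43.
F#-A#-C#-E has root F#, degree 5 in B major, so V7.
B-D#-F#-A#: major seventh chord on B = scale degree 1 → I7.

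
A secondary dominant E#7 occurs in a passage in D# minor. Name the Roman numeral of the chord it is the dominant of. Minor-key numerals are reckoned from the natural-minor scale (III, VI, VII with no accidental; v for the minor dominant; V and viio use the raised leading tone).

The chord is a dominant seventh chord on E#.
A dominant resolves down a perfect fifth: E# → A#. In D# minor, A# is scale degree 5, i.e. V.

V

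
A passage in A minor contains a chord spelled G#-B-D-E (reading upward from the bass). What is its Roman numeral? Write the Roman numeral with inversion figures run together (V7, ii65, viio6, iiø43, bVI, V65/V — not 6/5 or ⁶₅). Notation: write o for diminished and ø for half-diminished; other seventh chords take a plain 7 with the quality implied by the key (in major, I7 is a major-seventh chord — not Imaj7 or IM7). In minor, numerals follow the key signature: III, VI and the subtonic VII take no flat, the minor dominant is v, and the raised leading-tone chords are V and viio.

V65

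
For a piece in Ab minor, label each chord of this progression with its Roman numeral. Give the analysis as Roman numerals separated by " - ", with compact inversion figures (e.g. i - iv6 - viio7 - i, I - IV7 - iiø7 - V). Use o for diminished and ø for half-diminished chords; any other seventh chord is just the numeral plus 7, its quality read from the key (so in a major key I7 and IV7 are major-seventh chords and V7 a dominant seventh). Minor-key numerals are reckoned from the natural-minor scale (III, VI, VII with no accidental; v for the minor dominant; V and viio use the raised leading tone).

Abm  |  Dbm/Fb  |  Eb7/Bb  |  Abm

i - iv6 - V43 - i

Abm has root Ab, degree 1 in Ab minor, so i.
Dbm/Fb has root Db, degree 4 in Ab minor, so iv6.
Eb7/Bb: root Eb is the dominant; dominant seventh chord there is V43.
Abm has root Ab, degree 1 in Ab minor, so i.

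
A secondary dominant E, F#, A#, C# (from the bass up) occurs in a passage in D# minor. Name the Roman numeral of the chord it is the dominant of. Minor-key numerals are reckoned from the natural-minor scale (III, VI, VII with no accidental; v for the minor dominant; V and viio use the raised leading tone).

The chord is a dominant seventh chord on F#.
A dominant resolves down a perfect fifth: F# → B. In D# minor, B is scale degree 6, i.e. VI.

VI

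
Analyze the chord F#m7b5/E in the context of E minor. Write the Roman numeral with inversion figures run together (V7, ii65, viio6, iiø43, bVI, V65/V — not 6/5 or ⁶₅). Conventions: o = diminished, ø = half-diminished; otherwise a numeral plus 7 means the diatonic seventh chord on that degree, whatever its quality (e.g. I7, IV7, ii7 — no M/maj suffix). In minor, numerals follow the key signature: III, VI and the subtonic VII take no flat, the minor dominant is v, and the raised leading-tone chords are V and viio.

The pitches F#-A-C-E form a half-diminished seventh chord rooted on F#.
In E minor, F# is the supertonic; the diatonic half-diminished seventh chord there is iiø7.
With E in the bass the chord is in third inversion, so the figured bass is 42.

iiø42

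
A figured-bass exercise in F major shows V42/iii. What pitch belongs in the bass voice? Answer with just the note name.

D

The applied chord V42/iii is rooted on E: E-G#-B-D.
The figure 42 means third inversion — the seventh is in the bass.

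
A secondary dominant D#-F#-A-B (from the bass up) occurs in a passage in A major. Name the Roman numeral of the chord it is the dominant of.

The chord is a dominant seventh chord on B.
A dominant resolves down a perfect fifth: B → E. In A major, E is scale degree 5, i.e. V.

V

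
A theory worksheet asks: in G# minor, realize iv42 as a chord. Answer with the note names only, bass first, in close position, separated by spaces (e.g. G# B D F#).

B C# E G#

The numeral's case and figure indicate a minor seventh chord. In G# minor its root, the subdominant, is C#.
That chord is spelled C#-E-G#-B.
With the 42 figure the chord is in third inversion; from the bass B upward in close position it reads B-C#-E-G#.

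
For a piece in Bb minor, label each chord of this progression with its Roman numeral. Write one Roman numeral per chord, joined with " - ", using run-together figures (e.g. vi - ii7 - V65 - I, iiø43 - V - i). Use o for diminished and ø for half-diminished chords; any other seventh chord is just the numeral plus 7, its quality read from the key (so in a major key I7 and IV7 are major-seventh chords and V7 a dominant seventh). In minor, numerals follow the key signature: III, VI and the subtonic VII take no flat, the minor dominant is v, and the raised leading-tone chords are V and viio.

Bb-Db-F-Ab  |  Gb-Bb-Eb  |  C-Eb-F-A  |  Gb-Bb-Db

Bb-Db-F-Ab: root Bb is the tonic; minor seventh chord there is i7.
Gb-Bb-Eb has root Eb, degree 4 in Bb minor, so iv6.
C-Eb-F-A has root F, degree 5 in Bb minor, so V43.
Gb-Bb-Db has root Gb, degree 6 in Bb minor, so VI.

i7 - iv6 - V43 - VI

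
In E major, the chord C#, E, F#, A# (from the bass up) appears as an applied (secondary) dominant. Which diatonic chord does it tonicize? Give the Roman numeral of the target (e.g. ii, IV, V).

The chord is a dominant seventh chord on F#.
A dominant resolves down a perfect fifth: F# → B. In E major, B is scale degree 5, i.e. V.

V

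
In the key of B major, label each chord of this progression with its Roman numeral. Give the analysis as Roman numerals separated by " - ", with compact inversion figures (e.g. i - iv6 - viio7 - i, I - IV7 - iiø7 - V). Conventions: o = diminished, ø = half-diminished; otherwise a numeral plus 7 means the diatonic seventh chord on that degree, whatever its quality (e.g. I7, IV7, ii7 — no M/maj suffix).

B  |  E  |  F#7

I - IV - V7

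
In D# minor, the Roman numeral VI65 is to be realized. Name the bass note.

D#

VI in D# minor has root B; the chord is B-D#-F#-A#.
The figure 65 means first inversion — the third is in the bass.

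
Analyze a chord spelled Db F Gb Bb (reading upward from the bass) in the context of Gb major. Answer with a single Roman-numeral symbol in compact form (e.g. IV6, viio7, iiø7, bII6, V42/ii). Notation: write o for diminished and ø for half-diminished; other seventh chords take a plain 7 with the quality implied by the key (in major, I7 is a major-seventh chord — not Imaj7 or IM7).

I43

Stacked in thirds the chord is Gb-Bb-Db-F: a major seventh chord on Gb.
In Gb major, Gb is the tonic; the diatonic major seventh chord there is I7.
With Db in the bass the chord is in second inversion, so the figured bass is 43.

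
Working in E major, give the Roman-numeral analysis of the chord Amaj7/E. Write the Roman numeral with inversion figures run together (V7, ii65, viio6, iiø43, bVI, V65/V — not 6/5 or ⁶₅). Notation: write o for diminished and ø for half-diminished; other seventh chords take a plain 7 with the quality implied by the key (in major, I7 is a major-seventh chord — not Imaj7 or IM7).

The pitches A-C#-E-G# form a major seventh chord rooted on A.
In E major, A is the subdominant; the diatonic major seventh chord there is IV7.
With E in the bass the chord is in second inversion, so the figured bass is 43.

IV43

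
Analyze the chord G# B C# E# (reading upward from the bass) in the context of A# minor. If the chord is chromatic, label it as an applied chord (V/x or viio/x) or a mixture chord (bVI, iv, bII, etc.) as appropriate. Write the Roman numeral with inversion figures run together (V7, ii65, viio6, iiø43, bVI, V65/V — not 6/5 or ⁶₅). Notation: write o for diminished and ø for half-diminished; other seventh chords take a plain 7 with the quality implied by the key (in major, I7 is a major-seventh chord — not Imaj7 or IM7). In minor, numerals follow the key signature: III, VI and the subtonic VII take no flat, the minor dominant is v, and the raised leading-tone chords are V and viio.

V43/VI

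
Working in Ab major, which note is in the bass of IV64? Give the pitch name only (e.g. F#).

Ab

IV in Ab major has root Db; the chord is Db-F-Ab.
The figure 64 means second inversion — the fifth is in the bass.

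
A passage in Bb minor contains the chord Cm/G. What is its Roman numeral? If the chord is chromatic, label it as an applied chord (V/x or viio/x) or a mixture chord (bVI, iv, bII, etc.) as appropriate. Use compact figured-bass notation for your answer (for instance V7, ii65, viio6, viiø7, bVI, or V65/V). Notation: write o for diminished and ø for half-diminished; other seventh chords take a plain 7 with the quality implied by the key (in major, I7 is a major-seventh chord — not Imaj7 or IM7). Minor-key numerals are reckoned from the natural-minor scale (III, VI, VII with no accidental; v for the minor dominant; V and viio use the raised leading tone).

ii64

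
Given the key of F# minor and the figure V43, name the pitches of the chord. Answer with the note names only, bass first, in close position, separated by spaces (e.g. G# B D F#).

In F# minor, scale degree 5 is C#. The dominant is major (leading tone raised), so V is a dominant seventh chord.
Stacking thirds from C# gives C#-E#-G#-B.
With the 43 figure the chord is in second inversion; from the bass G# upward in close position it reads G#-B-C#-E#.

G# B C# E#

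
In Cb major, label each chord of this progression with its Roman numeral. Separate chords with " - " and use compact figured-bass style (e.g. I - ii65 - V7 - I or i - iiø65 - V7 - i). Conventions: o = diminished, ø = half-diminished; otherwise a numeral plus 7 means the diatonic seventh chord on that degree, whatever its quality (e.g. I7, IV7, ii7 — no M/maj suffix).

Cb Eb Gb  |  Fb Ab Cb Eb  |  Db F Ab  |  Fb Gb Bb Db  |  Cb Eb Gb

I - IV7 - V/V - V42 - I

Cb-Eb-Gb: root Cb is the tonic; major triad there is I.
Fb-Ab-Cb-Eb: major seventh chord on Fb = scale degree 4 → IV7.
Db-F-Ab: chromatic; Db is V of V, so V/V.
Fb-Gb-Bb-Db has root Gb, degree 5 in Cb major, so V42.
Cb-Eb-Gb: major triad on Cb = scale degree 1 → I.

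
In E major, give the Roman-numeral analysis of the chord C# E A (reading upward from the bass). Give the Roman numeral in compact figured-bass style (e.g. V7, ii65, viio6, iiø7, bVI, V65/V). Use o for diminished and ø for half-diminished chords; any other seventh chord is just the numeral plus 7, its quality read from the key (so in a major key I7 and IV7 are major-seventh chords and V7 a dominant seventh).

Stacked in thirds the chord is A-C#-E: a major triad on A.
In E major, A is the subdominant; the diatonic major triad there is IV.
With C# in the bass the chord is in first inversion, so the figured bass is 6.

IV6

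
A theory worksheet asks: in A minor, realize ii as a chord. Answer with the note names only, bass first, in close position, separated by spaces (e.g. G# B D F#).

B D F#

Scale degree 2 in A minor is B; here the chord built on it is altered to a minor triad. ii is the minor supertonic, borrowed from the parallel major (the Dorian ii).
So the chord is B-D-F#, a minor triad.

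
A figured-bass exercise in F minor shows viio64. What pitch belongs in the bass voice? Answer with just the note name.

Bb

viio in F minor has root E; the chord is E-G-Bb.
The figure 64 means second inversion — the fifth is in the bass.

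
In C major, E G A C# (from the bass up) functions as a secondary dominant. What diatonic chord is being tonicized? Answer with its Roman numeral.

ii

The chord is a dominant seventh chord on A.
A dominant resolves down a perfect fifth: A → D. In C major, D is scale degree 2, i.e. ii.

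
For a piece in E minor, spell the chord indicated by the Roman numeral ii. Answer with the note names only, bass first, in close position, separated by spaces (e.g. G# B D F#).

F# A C#

Scale degree 2 in E minor is F#; here the chord built on it is altered to a minor triad. ii is the minor supertonic, borrowed from the parallel major (the Dorian ii).
So the chord is F#-A-C#, a minor triad.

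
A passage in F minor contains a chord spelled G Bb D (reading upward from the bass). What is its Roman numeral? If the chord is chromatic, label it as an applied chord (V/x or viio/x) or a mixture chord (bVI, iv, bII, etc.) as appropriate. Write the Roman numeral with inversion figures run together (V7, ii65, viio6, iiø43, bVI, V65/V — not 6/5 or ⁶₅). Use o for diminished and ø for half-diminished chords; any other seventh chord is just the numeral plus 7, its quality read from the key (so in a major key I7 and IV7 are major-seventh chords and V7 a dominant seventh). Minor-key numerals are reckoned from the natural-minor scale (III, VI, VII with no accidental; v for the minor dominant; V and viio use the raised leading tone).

ii

The pitches G-Bb-D form a minor triad rooted on G.
G is the second degree of F minor. This is the minor supertonic, borrowed from the parallel major (the Dorian ii).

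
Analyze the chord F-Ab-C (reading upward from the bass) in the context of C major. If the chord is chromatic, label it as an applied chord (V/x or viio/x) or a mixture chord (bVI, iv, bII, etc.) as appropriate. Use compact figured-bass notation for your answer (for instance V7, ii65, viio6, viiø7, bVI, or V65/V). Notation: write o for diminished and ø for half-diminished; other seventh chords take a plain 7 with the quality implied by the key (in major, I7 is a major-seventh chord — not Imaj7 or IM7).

iv

The pitches F-Ab-C form a minor triad rooted on F.
F is the fourth degree of C major. This is the minor subdominant, borrowed from the parallel minor.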